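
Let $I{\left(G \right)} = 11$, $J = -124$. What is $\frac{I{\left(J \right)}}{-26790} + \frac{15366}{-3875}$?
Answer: $- \frac{82339553}{20762250} \approx -3.9658$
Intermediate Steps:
$\frac{I{\left(J \right)}}{-26790} + \frac{15366}{-3875} = \frac{11}{-26790} + \frac{15366}{-3875} = 11 \left(- \frac{1}{26790}\right) + 15366 \left(- \frac{1}{3875}\right) = - \frac{11}{26790} - \frac{15366}{3875} = - \frac{82339553}{20762250}$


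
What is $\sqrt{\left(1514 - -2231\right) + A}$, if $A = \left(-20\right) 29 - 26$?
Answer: $\sqrt{3139} \approx 56.027$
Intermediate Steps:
$A = -606$ ($A = -580 - 26 = -606$)
$\sqrt{\left(1514 - -2231\right) + A} = \sqrt{\left(1514 - -2231\right) - 606} = \sqrt{\left(1514 + 2231\right) - 606} = \sqrt{3745 - 606} = \sqrt{3139}$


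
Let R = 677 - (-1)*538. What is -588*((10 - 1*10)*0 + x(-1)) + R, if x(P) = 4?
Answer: -1137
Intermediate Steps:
R = 1215 (R = 677 - 1*(-538) = 677 + 538 = 1215)
-588*((10 - 1*10)*0 + x(-1)) + R = -588*((10 - 1*10)*0 + 4) + 1215 = -588*((10 - 10)*0 + 4) + 1215 = -588*(0*0 + 4) + 1215 = -588*(0 + 4) + 1215 = -588*4 + 1215 = -2352 + 1215 = -1137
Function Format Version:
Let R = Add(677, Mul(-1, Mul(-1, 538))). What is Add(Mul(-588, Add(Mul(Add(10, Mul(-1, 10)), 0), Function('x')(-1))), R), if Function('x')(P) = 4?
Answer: -1137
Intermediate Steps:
R = 1215 (R = Add(677, Mul(-1, -538)) = Add(677, 538) = 1215)
Add(Mul(-588, Add(Mul(Add(10, Mul(-1, 10)), 0), Function('x')(-1))), R) = Add(Mul(-588, Add(Mul(Add(10, Mul(-1, 10)), 0), 4)), 1215) = Add(Mul(-588, Add(Mul(Add(10, -10), 0), 4)), 1215) = Add(Mul(-588, Add(Mul(0, 0), 4)), 1215) = Add(Mul(-588, Add(0, 4)), 1215) = Add(Mul(-588, 4), 1215) = Add(-2352, 1215) = -1137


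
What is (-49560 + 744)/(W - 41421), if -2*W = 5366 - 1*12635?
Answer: 3616/2799 ≈ 1.2919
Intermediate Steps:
W = 7269/2 (W = -(5366 - 1*12635)/2 = -(5366 - 12635)/2 = -½*(-7269) = 7269/2 ≈ 3634.5)
(-49560 + 744)/(W - 41421) = (-49560 + 744)/(7269/2 - 41421) = -48816/(-75573/2) = -48816*(-2/75573) = 3616/2799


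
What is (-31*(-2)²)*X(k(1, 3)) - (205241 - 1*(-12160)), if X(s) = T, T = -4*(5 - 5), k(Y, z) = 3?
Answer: -217401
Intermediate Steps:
T = 0 (T = -4*0 = 0)
X(s) = 0
(-31*(-2)²)*X(k(1, 3)) - (205241 - 1*(-12160)) = -31*(-2)²*0 - (205241 - 1*(-12160)) = -31*4*0 - (205241 + 12160) = -124*0 - 1*217401 = 0 - 217401 = -217401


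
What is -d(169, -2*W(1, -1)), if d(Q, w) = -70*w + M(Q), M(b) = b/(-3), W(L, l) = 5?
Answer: -1931/3 ≈ -643.67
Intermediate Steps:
M(b) = -b/3 (M(b) = b*(-⅓) = -b/3)
d(Q, w) = -70*w - Q/3
-d(169, -2*W(1, -1)) = -(-(-140)*5 - ⅓*169) = -(-70*(-10) - 169/3) = -(700 - 169/3) = -1*1931/3 = -1931/3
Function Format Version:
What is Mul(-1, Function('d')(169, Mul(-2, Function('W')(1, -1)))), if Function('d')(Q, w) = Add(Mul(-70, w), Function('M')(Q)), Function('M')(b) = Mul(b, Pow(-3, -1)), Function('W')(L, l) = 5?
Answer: Rational(-1931, 3) ≈ -643.67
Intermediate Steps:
Function('M')(b) = Mul(Rational(-1, 3), b) (Function('M')(b) = Mul(b, Rational(-1, 3)) = Mul(Rational(-1, 3), b))
Function('d')(Q, w) = Add(Mul(-70, w), Mul(Rational(-1, 3), Q))
Mul(-1, Function('d')(169, Mul(-2, Function('W')(1, -1)))) = Mul(-1, Add(Mul(-70, Mul(-2, 5)), Mul(Rational(-1, 3), 169))) = Mul(-1, Add(Mul(-70, -10), Rational(-169, 3))) = Mul(-1, Add(700, Rational(-169, 3))) = Mul(-1, Rational(1931, 3)) = Rational(-1931, 3)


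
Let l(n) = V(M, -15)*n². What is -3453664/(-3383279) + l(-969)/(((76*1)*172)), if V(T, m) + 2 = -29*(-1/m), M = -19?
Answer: -3276351938893/11638479760 ≈ -281.51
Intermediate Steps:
V(T, m) = -2 + 29/m (V(T, m) = -2 - 29*(-1/m) = -2 - (-29)/m = -2 + 29/m)
l(n) = -59*n²/15 (l(n) = (-2 + 29/(-15))*n² = (-2 + 29*(-1/15))*n² = (-2 - 29/15)*n² = -59*n²/15)
-3453664/(-3383279) + l(-969)/(((76*1)*172)) = -3453664/(-3383279) + (-59/15*(-969)²)/(((76*1)*172)) = -3453664*(-1/3383279) + (-59/15*938961)/((76*172)) = 3453664/3383279 - 18466233/5/13072 = 3453664/3383279 - 18466233/5*1/13072 = 3453664/3383279 - 971907/3440 = -3276351938893/11638479760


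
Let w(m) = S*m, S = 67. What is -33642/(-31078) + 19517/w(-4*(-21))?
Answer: 397943251/87453492 ≈ 4.5503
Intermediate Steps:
w(m) = 67*m
-33642/(-31078) + 19517/w(-4*(-21)) = -33642/(-31078) + 19517/((67*(-4*(-21)))) = -33642*(-1/31078) + 19517/((67*84)) = 16821/15539 + 19517/5628 = 397943251/87453492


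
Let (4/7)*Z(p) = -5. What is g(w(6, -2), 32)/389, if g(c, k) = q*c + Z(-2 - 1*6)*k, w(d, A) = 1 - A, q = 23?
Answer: -211/389 ≈ -0.54242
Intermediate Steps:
Z(p) = -35/4 (Z(p) = (7/4)*(-5) = -35/4)
g(c, k) = 23*c - 35*k/4
g(w(6, -2), 32)/389 = (23*(1 - 1*(-2)) - 35/4*32)/389 = (23*(1 + 2) - 280)*(1/389) = (23*3 - 280)*(1/389) = (69 - 280)*(1/389) = -211*1/389 = -211/389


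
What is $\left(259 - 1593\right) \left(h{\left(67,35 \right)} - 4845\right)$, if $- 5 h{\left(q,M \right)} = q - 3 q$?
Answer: $\frac{32137394}{5} \approx 6.4275 \cdot 10^{6}$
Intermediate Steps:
$h{\left(q,M \right)} = \frac{2 q}{5}$ ($h{\left(q,M \right)} = - \frac{q - 3 q}{5} = - \frac{\left(-2\right) q}{5} = \frac{2 q}{5}$)
$\left(259 - 1593\right) \left(h{\left(67,35 \right)} - 4845\right) = \left(259 - 1593\right) \left(\frac{2}{5} \cdot 67 - 4845\right) = - 1334 \left(\frac{134}{5} - 4845\right) = \left(-1334\right) \left(- \frac{24091}{5}\right) = \frac{32137394}{5}$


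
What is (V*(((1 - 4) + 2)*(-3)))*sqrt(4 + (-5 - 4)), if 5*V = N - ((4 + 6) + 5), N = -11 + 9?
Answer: -51*I*sqrt(5)/5 ≈ -22.808*I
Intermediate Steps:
N = -2
V = -17/5 (V = (-2 - ((4 + 6) + 5))/5 = (-2 - (10 + 5))/5 = (-2 - 1*15)/5 = (-2 - 15)/5 = (1/5)*(-17) = -17/5 ≈ -3.4000)
(V*(((1 - 4) + 2)*(-3)))*sqrt(4 + (-5 - 4)) = (-17*((1 - 4) + 2)*(-3)/5)*sqrt(4 + (-5 - 4)) = (-17*(-3 + 2)*(-3)/5)*sqrt(4 - 9) = (-(-17)*(-3)/5)*sqrt(-5) = (-17/5*3)*(I*sqrt(5)) = -51*I*sqrt(5)/5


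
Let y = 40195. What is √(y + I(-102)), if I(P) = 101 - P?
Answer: √40398 ≈ 200.99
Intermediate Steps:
√(y + I(-102)) = √(40195 + (101 - 1*(-102))) = √(40195 + (101 + 102)) = √(40195 + 203) = √40398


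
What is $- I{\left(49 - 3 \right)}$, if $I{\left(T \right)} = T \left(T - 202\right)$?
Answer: $7176$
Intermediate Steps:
$I{\left(T \right)} = T \left(-202 + T\right)$
$- I{\left(49 - 3 \right)} = - \left(49 - 3\right) \left(-202 + \left(49 - 3\right)\right) = - 46 \left(-202 + 46\right) = - 46 \left(-156\right) = \left(-1\right) \left(-7176\right) = 7176$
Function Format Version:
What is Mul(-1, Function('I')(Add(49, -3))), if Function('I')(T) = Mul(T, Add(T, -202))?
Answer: 7176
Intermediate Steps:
Function('I')(T) = Mul(T, Add(-202, T))
Mul(-1, Function('I')(Add(49, -3))) = Mul(-1, Mul(Add(49, -3), Add(-202, Add(49, -3)))) = Mul(-1, Mul(46, Add(-202, 46))) = Mul(-1, Mul(46, -156)) = Mul(-1, -7176) = 7176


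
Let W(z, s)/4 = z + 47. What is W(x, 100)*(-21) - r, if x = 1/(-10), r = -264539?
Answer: 1302997/5 ≈ 2.6060e+5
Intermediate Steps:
x = -⅒ ≈ -0.10000
W(z, s) = 188 + 4*z (W(z, s) = 4*(z + 47) = 4*(47 + z) = 188 + 4*z)
W(x, 100)*(-21) - r = (188 + 4*(-⅒))*(-21) - 1*(-264539) = (188 - ⅖)*(-21) + 264539 = (938/5)*(-21) + 264539 = -19698/5 + 264539 = 1302997/5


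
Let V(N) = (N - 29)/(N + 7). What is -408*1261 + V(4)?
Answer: -5659393/11 ≈ -5.1449e+5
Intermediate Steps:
V(N) = (-29 + N)/(7 + N)
-408*1261 + V(4) = -408*1261 + (-29 + 4)/(7 + 4) = -514488 - 25/11 = -5659393/11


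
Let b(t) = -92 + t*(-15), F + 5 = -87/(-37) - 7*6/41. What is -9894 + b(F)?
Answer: -15065182/1517 ≈ -9930.9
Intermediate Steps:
F = -5572/1517 (F = -5 + (-87/(-37) - 7*6/41) = -5 + (-87*(-1/37) - 42*1/41) = -5 + (87/37 - 42/41) = -5 + 2013/1517 = -5572/1517 ≈ -3.6730)
b(t) = -92 - 15*t
-9894 + b(F) = -9894 + (-92 - 15*(-5572/1517)) = -9894 + (-92 + 83580/1517) = -9894 - 55984/1517 = -15065182/1517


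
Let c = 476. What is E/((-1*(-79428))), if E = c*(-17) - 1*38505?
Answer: -46597/79428 ≈ -0.58666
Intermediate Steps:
E = -46597 (E = 476*(-17) - 1*38505 = -8092 - 38505 = -46597)
E/((-1*(-79428))) = -46597/((-1*(-79428))) = -46597/79428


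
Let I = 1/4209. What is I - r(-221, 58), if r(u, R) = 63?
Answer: -265166/4209 ≈ -63.000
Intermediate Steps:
I = 1/4209 ≈ 0.00023759
I - r(-221, 58) = 1/4209 - 1*63 = 1/4209 - 63 = -265166/4209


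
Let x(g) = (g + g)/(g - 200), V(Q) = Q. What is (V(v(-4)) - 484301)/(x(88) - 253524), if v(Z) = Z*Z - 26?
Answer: 3390177/1774679 ≈ 1.9103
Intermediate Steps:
v(Z) = -26 + Z² (v(Z) = Z² - 26 = -26 + Z²)
x(g) = 2*g/(-200 + g) (x(g) = (2*g)/(-200 + g) = 2*g/(-200 + g))
(V(v(-4)) - 484301)/(x(88) - 253524) = ((-26 + (-4)²) - 484301)/(2*88/(-200 + 88) - 253524) = ((-26 + 16) - 484301)/(2*88/(-112) - 253524) = (-10 - 484301)/(2*88*(-1/112) - 253524) = -484311/(-11/7 - 253524) = -484311/(-1774679/7) = -484311*(-7/1774679) = 3390177/1774679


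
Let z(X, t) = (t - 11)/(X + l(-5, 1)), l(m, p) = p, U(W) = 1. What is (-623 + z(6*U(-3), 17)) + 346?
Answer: -1933/7 ≈ -276.14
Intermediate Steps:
z(X, t) = (-11 + t)/(1 + X) (z(X, t) = (t - 11)/(X + 1) = (-11 + t)/(1 + X))
(-623 + z(6*U(-3), 17)) + 346 = (-623 + (-11 + 17)/(1 + 6*1)) + 346 = (-623 + 6/(1 + 6)) + 346 = (-623 + 6/7) + 346 = -4355/7 + 346 = -1933/7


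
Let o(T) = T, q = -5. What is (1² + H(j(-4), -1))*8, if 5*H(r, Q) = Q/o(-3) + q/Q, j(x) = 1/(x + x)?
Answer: 248/15 ≈ 16.533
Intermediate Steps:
j(x) = 1/(2*x)
H(r, Q) = -1/Q - Q/15 (H(r, Q) = (Q/(-3) - 5/Q)/5 = (Q*(-⅓) - 5/Q)/5 = (-Q/3 - 5/Q)/5 = (-5/Q - Q/3)/5 = -1/Q - Q/15)
(1² + H(j(-4), -1))*8 = (1² + (-1/(-1) - 1/15*(-1)))*8 = (1 + (-1*(-1) + 1/15))*8 = (1 + (1 + 1/15))*8 = (1 + 16/15)*8 = (31/15)*8 = 248/15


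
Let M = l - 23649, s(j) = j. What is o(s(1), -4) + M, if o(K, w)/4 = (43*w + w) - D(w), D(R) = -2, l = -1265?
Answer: -25610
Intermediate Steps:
o(K, w) = 8 + 176*w (o(K, w) = 4*((43*w + w) - 1*(-2)) = 4*(44*w + 2) = 4*(2 + 44*w) = 8 + 176*w)
M = -24914 (M = -1265 - 23649 = -24914)
o(s(1), -4) + M = (8 + 176*(-4)) - 24914 = (8 - 704) - 24914 = -696 - 24914 = -25610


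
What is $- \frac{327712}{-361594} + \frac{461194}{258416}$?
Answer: $\frac{62862751857}{23360418776} \approx 2.691$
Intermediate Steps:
$- \frac{327712}{-361594} + \frac{461194}{258416} = \left(-327712\right) \left(- \frac{1}{361594}\right) + 461194 \cdot \frac{1}{258416} = \frac{163856}{180797} + \frac{230597}{129208} = \frac{62862751857}{23360418776}$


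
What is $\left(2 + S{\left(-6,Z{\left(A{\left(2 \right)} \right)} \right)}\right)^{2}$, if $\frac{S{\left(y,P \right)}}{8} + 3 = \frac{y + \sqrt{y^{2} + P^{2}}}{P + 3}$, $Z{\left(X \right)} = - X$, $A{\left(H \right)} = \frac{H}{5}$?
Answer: $\frac{334532}{169} - \frac{16832 \sqrt{226}}{169} \approx 482.2$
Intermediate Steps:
$A{\left(H \right)} = \frac{H}{5}$ ($A{\left(H \right)} = H \frac{1}{5} = \frac{H}{5}$)
$S{\left(y,P \right)} = -24 + \frac{8 \left(y + \sqrt{P^{2} + y^{2}}\right)}{3 + P}$ ($S{\left(y,P \right)} = -24 + 8 \frac{y + \sqrt{y^{2} + P^{2}}}{P + 3} = -24 + 8 \frac{y + \sqrt{P^{2} + y^{2}}}{3 + P} = -24 + \frac{8 \left(y + \sqrt{P^{2} + y^{2}}\right)}{3 + P}$)
$\left(2 + S{\left(-6,Z{\left(A{\left(2 \right)} \right)} \right)}\right)^{2} = \left(2 + \frac{8 \left(-9 - 6 + \sqrt{\left(- \frac{2}{5}\right)^{2} + \left(-6\right)^{2}} - 3 \left(- \frac{2}{5}\right)\right)}{3 - \frac{1}{5} \cdot 2}\right)^{2} = \left(2 + \frac{8 \left(-9 - 6 + \sqrt{\left(\left(-1\right) \frac{2}{5}\right)^{2} + 36} - 3 \left(\left(-1\right) \frac{2}{5}\right)\right)}{3 - \frac{2}{5}}\right)^{2} = \left(2 + \frac{8 \left(-9 - 6 + \sqrt{\left(- \frac{2}{5}\right)^{2} + 36} - - \frac{6}{5}\right)}{3 - \frac{2}{5}}\right)^{2} = \left(2 + \frac{8 \left(-9 - 6 + \sqrt{\frac{4}{25} + 36} + \frac{6}{5}\right)}{\frac{13}{5}}\right)^{2} = \left(2 + 8 \cdot \frac{5}{13} \left(-9 - 6 + \sqrt{\frac{904}{25}} + \frac{6}{5}\right)\right)^{2} = \left(2 + 8 \cdot \frac{5}{13} \left(-9 - 6 + \frac{2 \sqrt{226}}{5} + \frac{6}{5}\right)\right)^{2} = \left(2 + 8 \cdot \frac{5}{13} \left(- \frac{69}{5} + \frac{2 \sqrt{226}}{5}\right)\right)^{2} = \left(2 - \left(\frac{552}{13} - \frac{16 \sqrt{226}}{13}\right)\right)^{2} = \left(- \frac{526}{13} + \frac{16 \sqrt{226}}{13}\right)^{2}$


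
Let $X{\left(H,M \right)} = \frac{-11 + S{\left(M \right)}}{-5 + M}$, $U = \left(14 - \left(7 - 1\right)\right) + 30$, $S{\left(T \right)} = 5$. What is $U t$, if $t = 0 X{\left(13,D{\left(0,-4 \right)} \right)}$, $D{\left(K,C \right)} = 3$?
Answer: $0$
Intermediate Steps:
$U = 38$ ($U = \left(14 - \left(7 - 1\right)\right) + 30 = \left(14 - 6\right) + 30 = 8 + 30 = 38$)
$X{\left(H,M \right)} = - \frac{6}{-5 + M}$ ($X{\left(H,M \right)} = \frac{-11 + 5}{-5 + M} = - \frac{6}{-5 + M}$)
$t = 0$ ($t = 0 \left(- \frac{6}{-5 + 3}\right) = 0 \left(- \frac{6}{-2}\right) = 0 \left(\left(-6\right) \left(- \frac{1}{2}\right)\right) = 0 \cdot 3 = 0$)
$U t = 38 \cdot 0 = 0$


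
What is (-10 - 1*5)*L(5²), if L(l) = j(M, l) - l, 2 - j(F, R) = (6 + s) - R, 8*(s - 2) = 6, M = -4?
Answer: 405/4 ≈ 101.25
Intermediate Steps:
s = 11/4 (s = 2 + (⅛)*6 = 2 + ¾ = 11/4 ≈ 2.7500)
j(F, R) = -27/4 + R (j(F, R) = 2 - ((6 + 11/4) - R) = 2 - (35/4 - R) = 2 + (-35/4 + R) = -27/4 + R)
L(l) = -27/4 (L(l) = (-27/4 + l) - l = -27/4)
(-10 - 1*5)*L(5²) = (-10 - 1*5)*(-27/4) = (-10 - 5)*(-27/4) = -15*(-27/4) = 405/4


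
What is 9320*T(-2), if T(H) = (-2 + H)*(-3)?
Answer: 111840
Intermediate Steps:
T(H) = 6 - 3*H
9320*T(-2) = 9320*(6 - 3*(-2)) = 9320*(6 + 6) = 9320*12 = 111840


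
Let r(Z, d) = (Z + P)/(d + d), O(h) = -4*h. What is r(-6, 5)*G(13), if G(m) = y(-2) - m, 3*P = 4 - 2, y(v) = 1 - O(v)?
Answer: 32/3 ≈ 10.667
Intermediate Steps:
y(v) = 1 + 4*v (y(v) = 1 - (-4)*v = 1 + 4*v)
P = 2/3 (P = (4 - 2)/3 = (1/3)*2 = 2/3 ≈ 0.66667)
r(Z, d) = (2/3 + Z)/(2*d) (r(Z, d) = (Z + 2/3)/(d + d) = (2/3 + Z)/((2*d)) = (2/3 + Z)*(1/(2*d)) = (2/3 + Z)/(2*d))
G(m) = -7 - m (G(m) = (1 + 4*(-2)) - m = (1 - 8) - m = -7 - m)
r(-6, 5)*G(13) = ((1/6)*(2 + 3*(-6))/5)*(-7 - 1*13) = ((1/6)*(1/5)*(2 - 18))*(-7 - 13) = ((1/6)*(1/5)*(-16))*(-20) = -8/15*(-20) = 32/3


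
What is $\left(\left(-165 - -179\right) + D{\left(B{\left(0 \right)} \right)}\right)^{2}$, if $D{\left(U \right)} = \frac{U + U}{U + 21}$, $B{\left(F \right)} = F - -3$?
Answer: $\frac{3249}{16} \approx 203.06$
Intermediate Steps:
$B{\left(F \right)} = 3 + F$ ($B{\left(F \right)} = F + 3 = 3 + F$)
$D{\left(U \right)} = \frac{2 U}{21 + U}$
$\left(\left(-165 - -179\right) + D{\left(B{\left(0 \right)} \right)}\right)^{2} = \left(\left(-165 - -179\right) + \frac{2 \left(3 + 0\right)}{21 + \left(3 + 0\right)}\right)^{2} = \left(\left(-165 + 179\right) + 2 \cdot 3 \frac{1}{21 + 3}\right)^{2} = \left(14 + 2 \cdot 3 \cdot \frac{1}{24}\right)^{2} = \left(14 + \frac{1}{4}\right)^{2} = \left(\frac{57}{4}\right)^{2} = \frac{3249}{16}$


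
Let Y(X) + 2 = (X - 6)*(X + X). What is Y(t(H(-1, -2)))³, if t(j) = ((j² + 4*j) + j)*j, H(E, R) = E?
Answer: -5832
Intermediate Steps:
t(j) = j*(j² + 5*j) (t(j) = (j² + 5*j)*j = j*(j² + 5*j))
Y(X) = -2 + 2*X*(-6 + X) (Y(X) = -2 + (X - 6)*(X + X) = -2 + (-6 + X)*(2*X) = -2 + 2*X*(-6 + X))
Y(t(H(-1, -2)))³ = (-2 - 12*(-1)²*(5 - 1) + 2*((-1)²*(5 - 1))²)³ = (-2 - 12*4 + 2*(1*4)²)³ = (-2 - 12*4 + 2*4²)³ = (-2 - 48 + 2*16)³ = (-2 - 48 + 32)³ = (-18)³ = -5832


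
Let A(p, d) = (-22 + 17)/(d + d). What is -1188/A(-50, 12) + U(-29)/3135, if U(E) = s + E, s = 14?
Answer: 5959003/1045 ≈ 5702.4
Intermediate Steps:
A(p, d) = -5/(2*d) (A(p, d) = -5*1/(2*d) = -5/(2*d))
U(E) = 14 + E
-1188/A(-50, 12) + U(-29)/3135 = -1188/((-5/2/12)) + (14 - 29)/3135 = -1188/((-5/2*1/12)) - 15*1/3135 = -1188/(-5/24) - 1/209 = -1188*(-24/5) - 1/209 = 28512/5 - 1/209 = 5959003/1045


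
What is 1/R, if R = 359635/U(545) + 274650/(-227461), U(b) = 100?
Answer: 4549220/16355094347 ≈ 0.00027815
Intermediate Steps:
R = 16355094347/4549220 (R = 359635/100 + 274650/(-227461) = 359635*(1/100) + 274650*(-1/227461) = 71927/20 - 274650/227461 = 16355094347/4549220 ≈ 3595.1)
1/R = 1/(16355094347/4549220) = 4549220/16355094347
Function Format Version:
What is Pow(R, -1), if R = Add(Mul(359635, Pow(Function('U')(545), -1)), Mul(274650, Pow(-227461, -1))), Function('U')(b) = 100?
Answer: Rational(4549220, 16355094347) ≈ 0.00027815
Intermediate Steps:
R = Rational(16355094347, 4549220) (R = Add(Mul(359635, Pow(100, -1)), Mul(274650, Pow(-227461, -1))) = Add(Mul(359635, Rational(1, 100)), Mul(274650, Rational(-1, 227461))) = Add(Rational(71927, 20), Rational(-274650, 227461)) = Rational(16355094347, 4549220) ≈ 3595.1)
Pow(R, -1) = Pow(Rational(16355094347, 4549220), -1) = Rational(4549220, 16355094347)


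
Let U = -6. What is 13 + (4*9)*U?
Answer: -203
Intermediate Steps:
13 + (4*9)*U = 13 + (4*9)*(-6) = 13 + 36*(-6) = 13 - 216 = -203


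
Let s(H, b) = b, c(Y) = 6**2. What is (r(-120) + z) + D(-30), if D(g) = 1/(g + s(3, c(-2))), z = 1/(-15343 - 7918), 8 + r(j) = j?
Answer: -17841193/139566 ≈ -127.83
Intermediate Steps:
r(j) = -8 + j
c(Y) = 36
z = -1/23261 (z = 1/(-23261) = -1/23261 ≈ -4.2990e-5)
D(g) = 1/(36 + g) (D(g) = 1/(g + 36) = 1/(36 + g))
(r(-120) + z) + D(-30) = ((-8 - 120) - 1/23261) + 1/(36 - 30) = (-128 - 1/23261) + 1/6 = -2977409/23261 + 1/6 = -17841193/139566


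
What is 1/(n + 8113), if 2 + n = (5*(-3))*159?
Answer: 1/5726 ≈ 0.00017464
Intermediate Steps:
n = -2387 (n = -2 + (5*(-3))*159 = -2 - 15*159 = -2 - 2385 = -2387)
1/(n + 8113) = 1/(-2387 + 8113) = 1/5726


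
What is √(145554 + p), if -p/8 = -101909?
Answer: √960826 ≈ 980.22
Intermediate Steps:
p = 815272 (p = -8*(-101909) = 815272)
√(145554 + p) = √(145554 + 815272) = √960826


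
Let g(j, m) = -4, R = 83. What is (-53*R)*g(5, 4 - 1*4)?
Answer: 17596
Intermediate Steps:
(-53*R)*g(5, 4 - 1*4) = -53*83*(-4) = -4399*(-4) = 17596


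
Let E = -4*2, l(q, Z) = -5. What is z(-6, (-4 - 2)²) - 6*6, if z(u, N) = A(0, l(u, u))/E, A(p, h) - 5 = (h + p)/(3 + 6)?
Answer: -329/9 ≈ -36.556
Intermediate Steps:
E = -8
A(p, h) = 5 + h/9 + p/9 (A(p, h) = 5 + (h + p)/(3 + 6) = 5 + (h + p)/9 = 5 + (h + p)*(⅑) = 5 + (h/9 + p/9) = 5 + h/9 + p/9)
z(u, N) = -5/9 (z(u, N) = (5 + (⅑)*(-5) + (⅑)*0)/(-8) = (5 - 5/9 + 0)*(-⅛) = (40/9)*(-⅛) = -5/9)
z(-6, (-4 - 2)²) - 6*6 = -5/9 - 6*6 = -5/9 - 36 = -329/9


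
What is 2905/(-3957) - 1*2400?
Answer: -9499705/3957 ≈ -2400.7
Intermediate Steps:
2905/(-3957) - 1*2400 = 2905*(-1/3957) - 2400 = -2905/3957 - 2400 = -9499705/3957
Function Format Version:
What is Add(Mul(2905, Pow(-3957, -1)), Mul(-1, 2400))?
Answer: Rational(-9499705, 3957) ≈ -2400.7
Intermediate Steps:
Add(Mul(2905, Pow(-3957, -1)), Mul(-1, 2400)) = Add(Mul(2905, Rational(-1, 3957)), -2400) = Add(Rational(-2905, 3957), -2400) = Rational(-9499705, 3957)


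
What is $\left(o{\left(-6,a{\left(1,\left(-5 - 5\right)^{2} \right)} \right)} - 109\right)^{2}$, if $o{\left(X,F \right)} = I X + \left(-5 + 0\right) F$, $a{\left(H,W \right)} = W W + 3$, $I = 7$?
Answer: $2516627556$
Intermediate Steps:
$a{\left(H,W \right)} = 3 + W^{2}$ ($a{\left(H,W \right)} = W^{2} + 3 = 3 + W^{2}$)
$o{\left(X,F \right)} = - 5 F + 7 X$ ($o{\left(X,F \right)} = 7 X + \left(-5 + 0\right) F = 7 X - 5 F = - 5 F + 7 X$)
$\left(o{\left(-6,a{\left(1,\left(-5 - 5\right)^{2} \right)} \right)} - 109\right)^{2} = \left(\left(- 5 \left(3 + \left(\left(-5 - 5\right)^{2}\right)^{2}\right) + 7 \left(-6\right)\right) - 109\right)^{2} = \left(\left(- 5 \left(3 + \left(\left(-10\right)^{2}\right)^{2}\right) - 42\right) - 109\right)^{2} = \left(\left(- 5 \left(3 + 100^{2}\right) - 42\right) - 109\right)^{2} = \left(\left(- 5 \left(3 + 10000\right) - 42\right) - 109\right)^{2} = \left(\left(\left(-5\right) 10003 - 42\right) - 109\right)^{2} = \left(\left(-50015 - 42\right) - 109\right)^{2} = \left(-50057 - 109\right)^{2} = \left(-50166\right)^{2} = 2516627556$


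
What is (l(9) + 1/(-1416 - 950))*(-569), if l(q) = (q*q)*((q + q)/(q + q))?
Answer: -109046005/2366 ≈ -46089.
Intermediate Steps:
l(q) = q**2 (l(q) = q**2*((2*q)/((2*q))) = q**2*((2*q)*(1/(2*q))) = q**2*1 = q**2)
(l(9) + 1/(-1416 - 950))*(-569) = (9**2 + 1/(-1416 - 950))*(-569) = (81 + 1/(-2366))*(-569) = (81 - 1/2366)*(-569) = (191645/2366)*(-569) = -109046005/2366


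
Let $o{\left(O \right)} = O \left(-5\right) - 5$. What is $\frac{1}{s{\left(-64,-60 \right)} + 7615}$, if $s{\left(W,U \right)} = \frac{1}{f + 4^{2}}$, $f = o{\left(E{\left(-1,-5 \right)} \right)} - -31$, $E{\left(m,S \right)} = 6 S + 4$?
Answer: $\frac{172}{1309781} \approx 0.00013132$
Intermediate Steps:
$E{\left(m,S \right)} = 4 + 6 S$
$o{\left(O \right)} = -5 - 5 O$ ($o{\left(O \right)} = - 5 O - 5 = -5 - 5 O$)
$f = 156$ ($f = \left(-5 - 5 \left(4 + 6 \left(-5\right)\right)\right) - -31 = \left(-5 - 5 \left(4 - 30\right)\right) + 31 = \left(-5 - -130\right) + 31 = \left(-5 + 130\right) + 31 = 125 + 31 = 156$)
$s{\left(W,U \right)} = \frac{1}{172}$ ($s{\left(W,U \right)} = \frac{1}{156 + 4^{2}} = \frac{1}{156 + 16} = \frac{1}{172}$)
$\frac{1}{s{\left(-64,-60 \right)} + 7615} = \frac{1}{\frac{1}{172} + 7615} = \frac{1}{\frac{1309781}{172}} = \frac{172}{1309781}$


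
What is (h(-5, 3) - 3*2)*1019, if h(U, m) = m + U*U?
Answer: 22418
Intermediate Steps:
h(U, m) = m + U²
(h(-5, 3) - 3*2)*1019 = ((3 + (-5)²) - 3*2)*1019 = ((3 + 25) - 6)*1019 = (28 - 6)*1019 = 22*1019 = 22418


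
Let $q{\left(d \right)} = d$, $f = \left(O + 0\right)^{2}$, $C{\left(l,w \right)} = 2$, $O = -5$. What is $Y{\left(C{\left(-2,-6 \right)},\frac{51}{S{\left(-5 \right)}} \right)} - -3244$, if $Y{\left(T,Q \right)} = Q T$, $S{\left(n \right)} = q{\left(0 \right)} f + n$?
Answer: $\frac{16118}{5} \approx 3223.6$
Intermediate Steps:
$f = 25$ ($f = \left(-5 + 0\right)^{2} = \left(-5\right)^{2} = 25$)
$S{\left(n \right)} = n$ ($S{\left(n \right)} = 0 \cdot 25 + n = 0 + n = n$)
$Y{\left(C{\left(-2,-6 \right)},\frac{51}{S{\left(-5 \right)}} \right)} - -3244 = \frac{51}{-5} \cdot 2 - -3244 = 51 \left(- \frac{1}{5}\right) 2 + 3244 = \left(- \frac{51}{5}\right) 2 + 3244 = - \frac{102}{5} + 3244 = \frac{16118}{5}$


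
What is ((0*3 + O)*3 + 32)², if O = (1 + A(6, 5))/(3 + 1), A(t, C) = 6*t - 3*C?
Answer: 9409/4 ≈ 2352.3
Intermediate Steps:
A(t, C) = -3*C + 6*t
O = 11/2 (O = (1 + (-3*5 + 6*6))/(3 + 1) = (1 + (-15 + 36))/4 = (1 + 21)*(¼) = 22*(¼) = 11/2 ≈ 5.5000)
((0*3 + O)*3 + 32)² = ((0*3 + 11/2)*3 + 32)² = ((0 + 11/2)*3 + 32)² = ((11/2)*3 + 32)² = (33/2 + 32)² = (97/2)² = 9409/4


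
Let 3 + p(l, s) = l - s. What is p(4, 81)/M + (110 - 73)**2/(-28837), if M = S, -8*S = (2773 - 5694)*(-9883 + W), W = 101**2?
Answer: -645044831/13393027443 ≈ -0.048163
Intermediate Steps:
W = 10201
p(l, s) = -3 + l - s (p(l, s) = -3 + (l - s) = -3 + l - s)
S = 464439/4 (S = -(2773 - 5694)*(-9883 + 10201)/8 = -(-2921)*318/8 = -1/8*(-928878) = 464439/4 ≈ 1.1611e+5)
M = 464439/4 ≈ 1.1611e+5
p(4, 81)/M + (110 - 73)**2/(-28837) = (-3 + 4 - 1*81)/(464439/4) + (110 - 73)**2/(-28837) = (-3 + 4 - 81)*(4/464439) + 37**2*(-1/28837) = -80*4/464439 + 1369*(-1/28837) = -320/464439 - 1369/28837 = -645044831/13393027443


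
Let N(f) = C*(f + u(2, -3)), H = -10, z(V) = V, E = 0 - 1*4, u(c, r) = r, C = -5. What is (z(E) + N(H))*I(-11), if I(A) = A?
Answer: -671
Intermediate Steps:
E = -4 (E = 0 - 4 = -4)
N(f) = 15 - 5*f (N(f) = -5*(f - 3) = -5*(-3 + f) = 15 - 5*f)
(z(E) + N(H))*I(-11) = (-4 + (15 - 5*(-10)))*(-11) = (-4 + (15 + 50))*(-11) = (-4 + 65)*(-11) = 61*(-11) = -671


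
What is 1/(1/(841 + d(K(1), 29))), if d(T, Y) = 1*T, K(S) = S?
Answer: 842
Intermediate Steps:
d(T, Y) = T
1/(1/(841 + d(K(1), 29))) = 1/(1/(841 + 1)) = 1/(1/842) = 842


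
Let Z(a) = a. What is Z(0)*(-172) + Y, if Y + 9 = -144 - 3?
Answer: -156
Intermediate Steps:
Y = -156 (Y = -9 + (-144 - 3) = -9 - 147 = -156)
Z(0)*(-172) + Y = 0*(-172) - 156 = 0 - 156 = -156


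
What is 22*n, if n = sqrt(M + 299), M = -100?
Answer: 22*sqrt(199) ≈ 310.35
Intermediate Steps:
n = sqrt(199) (n = sqrt(-100 + 299) = sqrt(199) ≈ 14.107)
22*n = 22*sqrt(199)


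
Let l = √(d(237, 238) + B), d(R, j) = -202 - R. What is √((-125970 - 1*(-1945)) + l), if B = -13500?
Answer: √(-124025 + I*√13939) ≈ 0.168 + 352.17*I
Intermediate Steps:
l = I*√13939 (l = √((-202 - 1*237) - 13500) = √((-202 - 237) - 13500) = √(-439 - 13500) = √(-13939) = I*√13939 ≈ 118.06*I)
√((-125970 - 1*(-1945)) + l) = √((-125970 - 1*(-1945)) + I*√13939) = √((-125970 + 1945) + I*√13939) = √(-124025 + I*√13939)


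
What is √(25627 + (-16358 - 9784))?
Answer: I*√515 ≈ 22.694*I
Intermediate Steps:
√(25627 + (-16358 - 9784)) = √(25627 - 26142) = √(-515) = I*√515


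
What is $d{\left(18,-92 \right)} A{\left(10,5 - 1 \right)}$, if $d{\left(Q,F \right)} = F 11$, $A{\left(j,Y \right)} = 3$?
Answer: $-3036$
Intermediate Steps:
$d{\left(Q,F \right)} = 11 F$
$d{\left(18,-92 \right)} A{\left(10,5 - 1 \right)} = 11 \left(-92\right) 3 = \left(-1012\right) 3 = -3036$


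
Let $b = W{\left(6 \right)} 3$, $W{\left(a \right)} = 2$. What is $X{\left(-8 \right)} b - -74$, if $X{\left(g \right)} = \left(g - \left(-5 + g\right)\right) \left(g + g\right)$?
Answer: $-406$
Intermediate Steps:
$b = 6$ ($b = 2 \cdot 3 = 6$)
$X{\left(g \right)} = 10 g$ ($X{\left(g \right)} = 5 \cdot 2 g = 10 g$)
$X{\left(-8 \right)} b - -74 = 10 \left(-8\right) 6 - -74 = \left(-80\right) 6 + 74 = -480 + 74 = -406$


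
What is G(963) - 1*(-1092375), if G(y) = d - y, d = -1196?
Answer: 1090216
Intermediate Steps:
G(y) = -1196 - y
G(963) - 1*(-1092375) = (-1196 - 1*963) - 1*(-1092375) = (-1196 - 963) + 1092375 = -2159 + 1092375 = 1090216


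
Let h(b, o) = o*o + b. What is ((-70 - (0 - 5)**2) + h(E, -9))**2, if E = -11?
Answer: 625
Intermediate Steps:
h(b, o) = b + o**2 (h(b, o) = o**2 + b = b + o**2)
((-70 - (0 - 5)**2) + h(E, -9))**2 = ((-70 - (0 - 5)**2) + (-11 + (-9)**2))**2 = ((-70 - 1*(-5)**2) + (-11 + 81))**2 = ((-70 - 1*25) + 70)**2 = ((-70 - 25) + 70)**2 = (-95 + 70)**2 = (-25)**2 = 625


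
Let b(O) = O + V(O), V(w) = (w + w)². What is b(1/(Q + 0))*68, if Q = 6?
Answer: 170/9 ≈ 18.889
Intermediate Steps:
V(w) = 4*w² (V(w) = (2*w)² = 4*w²)
b(O) = O + 4*O²
b(1/(Q + 0))*68 = ((1 + 4/(6 + 0))/(6 + 0))*68 = ((1 + 4/6)/6)*68 = ((1 + 4*(⅙))/6)*68 = ((1 + ⅔)/6)*68 = ((⅙)*(5/3))*68 = (5/18)*68 = 170/9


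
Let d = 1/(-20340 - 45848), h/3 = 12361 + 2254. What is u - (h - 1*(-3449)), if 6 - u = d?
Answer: -3129898143/66188 ≈ -47288.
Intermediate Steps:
h = 43845 (h = 3*(12361 + 2254) = 3*14615 = 43845)
d = -1/66188 (d = 1/(-66188) = -1/66188 ≈ -1.5108e-5)
u = 397129/66188 (u = 6 - 1*(-1/66188) = 6 + 1/66188 = 397129/66188 ≈ 6.0000)
u - (h - 1*(-3449)) = 397129/66188 - (43845 - 1*(-3449)) = 397129/66188 - (43845 + 3449) = 397129/66188 - 1*47294 = 397129/66188 - 47294 = -3129898143/66188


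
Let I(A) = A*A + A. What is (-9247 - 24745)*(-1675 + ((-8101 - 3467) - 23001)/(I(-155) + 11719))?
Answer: 675830575616/11863 ≈ 5.6970e+7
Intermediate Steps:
I(A) = A + A² (I(A) = A² + A = A + A²)
(-9247 - 24745)*(-1675 + ((-8101 - 3467) - 23001)/(I(-155) + 11719)) = (-9247 - 24745)*(-1675 + ((-8101 - 3467) - 23001)/(-155*(1 - 155) + 11719)) = -33992*(-1675 + (-11568 - 23001)/(-155*(-154) + 11719)) = -33992*(-1675 - 34569/(23870 + 11719)) = -33992*(-1675 - 34569/35589) = -33992*(-1675 - 34569*1/35589) = -33992*(-1675 - 11523/11863) = -33992*(-19882048/11863) = 675830575616/11863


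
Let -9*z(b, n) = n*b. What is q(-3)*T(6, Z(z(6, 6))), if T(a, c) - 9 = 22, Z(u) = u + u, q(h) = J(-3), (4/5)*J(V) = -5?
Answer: -775/4 ≈ -193.75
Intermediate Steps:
J(V) = -25/4 (J(V) = (5/4)*(-5) = -25/4)
z(b, n) = -b*n/9 (z(b, n) = -n*b/9 = -b*n/9)
q(h) = -25/4
Z(u) = 2*u
T(a, c) = 31 (T(a, c) = 9 + 22 = 31)
q(-3)*T(6, Z(z(6, 6))) = -25/4*31 = -775/4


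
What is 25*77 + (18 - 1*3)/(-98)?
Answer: 188635/98 ≈ 1924.8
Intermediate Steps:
25*77 + (18 - 1*3)/(-98) = 1925 + (18 - 3)*(-1/98) = 1925 + 15*(-1/98) = 1925 - 15/98 = 188635/98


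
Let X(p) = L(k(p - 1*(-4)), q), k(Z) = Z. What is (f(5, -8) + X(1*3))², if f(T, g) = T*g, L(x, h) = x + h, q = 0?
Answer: 1089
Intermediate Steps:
L(x, h) = h + x
X(p) = 4 + p (X(p) = 0 + (p - 1*(-4)) = 0 + (p + 4) = 0 + (4 + p) = 4 + p)
(f(5, -8) + X(1*3))² = (5*(-8) + (4 + 1*3))² = (-40 + (4 + 3))² = (-40 + 7)² = (-33)² = 1089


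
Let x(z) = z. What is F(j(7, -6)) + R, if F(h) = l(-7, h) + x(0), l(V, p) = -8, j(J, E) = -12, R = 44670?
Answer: 44662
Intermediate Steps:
F(h) = -8 (F(h) = -8 + 0 = -8)
F(j(7, -6)) + R = -8 + 44670 = 44662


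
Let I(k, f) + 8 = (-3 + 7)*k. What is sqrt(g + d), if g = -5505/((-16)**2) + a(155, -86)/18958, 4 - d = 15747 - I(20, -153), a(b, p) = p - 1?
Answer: I*sqrt(360958592310065)/151664 ≈ 125.27*I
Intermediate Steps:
I(k, f) = -8 + 4*k (I(k, f) = -8 + (-3 + 7)*k = -8 + 4*k)
a(b, p) = -1 + p
d = -15671 (d = 4 - (15747 - (-8 + 4*20)) = 4 - (15747 - (-8 + 80)) = 4 - (15747 - 1*72) = 4 - (15747 - 72) = 4 - 1*15675 = 4 - 15675 = -15671)
g = -52193031/2426624 (g = -5505/((-16)**2) + (-1 - 86)/18958 = -5505/256 - 87*1/18958 = -5505*1/256 - 87/18958 = -5505/256 - 87/18958 = -52193031/2426624 ≈ -21.508)
sqrt(g + d) = sqrt(-52193031/2426624 - 15671) = sqrt(-38079817735/2426624) = I*sqrt(360958592310065)/151664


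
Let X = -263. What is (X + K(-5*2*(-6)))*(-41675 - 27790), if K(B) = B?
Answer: 14101395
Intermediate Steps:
(X + K(-5*2*(-6)))*(-41675 - 27790) = (-263 - 5*2*(-6))*(-41675 - 27790) = (-263 - 10*(-6))*(-69465) = (-263 + 60)*(-69465) = -203*(-69465) = 14101395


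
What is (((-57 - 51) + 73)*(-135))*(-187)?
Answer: -883575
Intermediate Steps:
(((-57 - 51) + 73)*(-135))*(-187) = ((-108 + 73)*(-135))*(-187) = -35*(-135)*(-187) = 4725*(-187) = -883575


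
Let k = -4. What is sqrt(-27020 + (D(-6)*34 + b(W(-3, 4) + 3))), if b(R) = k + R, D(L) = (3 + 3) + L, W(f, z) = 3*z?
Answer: 3*I*sqrt(3001) ≈ 164.34*I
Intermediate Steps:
D(L) = 6 + L
b(R) = -4 + R
sqrt(-27020 + (D(-6)*34 + b(W(-3, 4) + 3))) = sqrt(-27020 + ((6 - 6)*34 + (-4 + (3*4 + 3)))) = sqrt(-27020 + (0*34 + (-4 + (12 + 3)))) = sqrt(-27020 + (0 + (-4 + 15))) = sqrt(-27020 + (0 + 11)) = sqrt(-27020 + 11) = sqrt(-27009) = 3*I*sqrt(3001)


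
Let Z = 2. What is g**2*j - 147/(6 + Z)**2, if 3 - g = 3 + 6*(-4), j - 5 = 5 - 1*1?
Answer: 331629/64 ≈ 5181.7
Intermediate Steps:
j = 9 (j = 5 + (5 - 1*1) = 5 + (5 - 1) = 5 + 4 = 9)
g = 24 (g = 3 - (3 + 6*(-4)) = 3 - (3 - 24) = 3 - 1*(-21) = 3 + 21 = 24)
g**2*j - 147/(6 + Z)**2 = 24**2*9 - 147/(6 + 2)**2 = 576*9 - 147/(8**2) = 5184 - 147/64 = 331629/64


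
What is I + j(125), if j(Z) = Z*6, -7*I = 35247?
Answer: -29997/7 ≈ -4285.3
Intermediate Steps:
I = -35247/7 (I = -1/7*35247 = -35247/7 ≈ -5035.3)
j(Z) = 6*Z
I + j(125) = -35247/7 + 6*125 = -35247/7 + 750 = -29997/7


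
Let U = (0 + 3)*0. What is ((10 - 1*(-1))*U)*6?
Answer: 0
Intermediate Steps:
U = 0 (U = 3*0 = 0)
((10 - 1*(-1))*U)*6 = ((10 - 1*(-1))*0)*6 = ((10 + 1)*0)*6 = (11*0)*6 = 0*6 = 0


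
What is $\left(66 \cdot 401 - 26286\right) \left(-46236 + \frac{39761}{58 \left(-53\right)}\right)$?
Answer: $- \frac{12795230250}{1537} \approx -8.3248 \cdot 10^{6}$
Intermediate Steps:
$\left(66 \cdot 401 - 26286\right) \left(-46236 + \frac{39761}{58 \left(-53\right)}\right) = \left(26466 - 26286\right) \left(-46236 + \frac{39761}{-3074}\right) = 180 \left(-46236 + 39761 \left(- \frac{1}{3074}\right)\right) = 180 \left(-46236 - \frac{39761}{3074}\right) = 180 \left(- \frac{142169225}{3074}\right) = - \frac{12795230250}{1537}$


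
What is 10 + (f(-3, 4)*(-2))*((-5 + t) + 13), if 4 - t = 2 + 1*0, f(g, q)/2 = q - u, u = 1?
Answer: -110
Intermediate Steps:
f(g, q) = -2 + 2*q (f(g, q) = 2*(q - 1*1) = 2*(q - 1) = 2*(-1 + q) = -2 + 2*q)
t = 2 (t = 4 - (2 + 1*0) = 4 - (2 + 0) = 4 - 1*2 = 4 - 2 = 2)
10 + (f(-3, 4)*(-2))*((-5 + t) + 13) = 10 + ((-2 + 2*4)*(-2))*((-5 + 2) + 13) = 10 + ((-2 + 8)*(-2))*(-3 + 13) = 10 + (6*(-2))*10 = 10 - 12*10 = 10 - 120 = -110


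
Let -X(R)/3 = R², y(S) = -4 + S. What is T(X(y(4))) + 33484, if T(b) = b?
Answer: 33484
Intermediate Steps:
X(R) = -3*R²
T(X(y(4))) + 33484 = -3*(-4 + 4)² + 33484 = -3*0² + 33484 = -3*0 + 33484 = 0 + 33484 = 33484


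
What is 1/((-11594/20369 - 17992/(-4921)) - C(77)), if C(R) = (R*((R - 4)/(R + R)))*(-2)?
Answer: 100235849/7626641951 ≈ 0.013143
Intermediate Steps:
C(R) = 4 - R (C(R) = (R*((-4 + R)/((2*R))))*(-2) = (R*((-4 + R)*(1/(2*R))))*(-2) = (R*((-4 + R)/(2*R)))*(-2) = (-2 + R/2)*(-2) = 4 - R)
1/((-11594/20369 - 17992/(-4921)) - C(77)) = 1/((-11594/20369 - 17992/(-4921)) - (4 - 1*77)) = 1/((-11594*1/20369 - 17992*(-1/4921)) - (4 - 77)) = 1/((-11594/20369 + 17992/4921) - 1*(-73)) = 1/(309424974/100235849 + 73) = 1/(7626641951/100235849) = 100235849/7626641951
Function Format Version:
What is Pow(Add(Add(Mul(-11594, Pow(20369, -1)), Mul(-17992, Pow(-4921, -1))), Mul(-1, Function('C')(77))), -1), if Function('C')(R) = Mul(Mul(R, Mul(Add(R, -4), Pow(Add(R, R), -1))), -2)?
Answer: Rational(100235849, 7626641951) ≈ 0.013143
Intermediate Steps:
Function('C')(R) = Add(4, Mul(-1, R)) (Function('C')(R) = Mul(Mul(R, Mul(Add(-4, R), Pow(Mul(2, R), -1))), -2) = Mul(Mul(R, Mul(Add(-4, R), Mul(Rational(1, 2), Pow(R, -1)))), -2) = Mul(Mul(R, Mul(Rational(1, 2), Pow(R, -1), Add(-4, R))), -2) = Mul(Add(-2, Mul(Rational(1, 2), R)), -2) = Add(4, Mul(-1, R)))
Pow(Add(Add(Mul(-11594, Pow(20369, -1)), Mul(-17992, Pow(-4921, -1))), Mul(-1, Function('C')(77))), -1) = Pow(Add(Add(Mul(-11594, Pow(20369, -1)), Mul(-17992, Pow(-4921, -1))), Mul(-1, Add(4, Mul(-1, 77)))), -1) = Pow(Add(Add(Mul(-11594, Rational(1, 20369)), Mul(-17992, Rational(-1, 4921))), Mul(-1, Add(4, -77))), -1) = Pow(Add(Add(Rational(-11594, 20369), Rational(17992, 4921)), Mul(-1, -73)), -1) = Pow(Add(Rational(309424974, 100235849), 73), -1) = Pow(Rational(7626641951, 100235849), -1) = Rational(100235849, 7626641951)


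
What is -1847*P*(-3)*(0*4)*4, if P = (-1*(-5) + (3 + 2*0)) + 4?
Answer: 0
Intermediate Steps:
P = 12 (P = (5 + (3 + 0)) + 4 = (5 + 3) + 4 = 8 + 4 = 12)
-1847*P*(-3)*(0*4)*4 = -1847*12*(-3)*(0*4)*4 = -(-66492)*0*4 = -(-66492)*0 = -1847*0 = 0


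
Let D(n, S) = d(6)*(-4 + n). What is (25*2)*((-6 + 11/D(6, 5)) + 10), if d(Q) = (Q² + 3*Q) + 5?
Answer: 12075/59 ≈ 204.66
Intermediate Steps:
d(Q) = 5 + Q² + 3*Q
D(n, S) = -236 + 59*n (D(n, S) = (5 + 6² + 3*6)*(-4 + n) = (5 + 36 + 18)*(-4 + n) = 59*(-4 + n) = -236 + 59*n)
(25*2)*((-6 + 11/D(6, 5)) + 10) = (25*2)*((-6 + 11/(-236 + 59*6)) + 10) = 50*((-6 + 11/(-236 + 354)) + 10) = 50*((-6 + 11/118) + 10) = 50*(-697/118 + 10) = 50*(483/118) = 12075/59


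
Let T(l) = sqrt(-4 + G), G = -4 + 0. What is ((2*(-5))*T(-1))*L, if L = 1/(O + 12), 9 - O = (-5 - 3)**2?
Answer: 20*I*sqrt(2)/43 ≈ 0.65777*I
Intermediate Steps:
O = -55 (O = 9 - (-5 - 3)**2 = 9 - 1*(-8)**2 = 9 - 1*64 = 9 - 64 = -55)
G = -4
T(l) = 2*I*sqrt(2) (T(l) = sqrt(-4 - 4) = sqrt(-8) = 2*I*sqrt(2))
L = -1/43 (L = 1/(-55 + 12) = 1/(-43) = -1/43 ≈ -0.023256)
((2*(-5))*T(-1))*L = ((2*(-5))*(2*I*sqrt(2)))*(-1/43) = -20*I*sqrt(2)*(-1/43) = 20*I*sqrt(2)/43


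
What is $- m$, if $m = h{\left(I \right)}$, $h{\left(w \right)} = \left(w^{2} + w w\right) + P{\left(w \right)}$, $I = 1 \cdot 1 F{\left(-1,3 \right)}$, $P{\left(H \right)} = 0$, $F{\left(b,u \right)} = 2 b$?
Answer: $-8$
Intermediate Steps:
$I = -2$ ($I = 1 \cdot 1 \cdot 2 \left(-1\right) = 1 \left(-2\right) = -2$)
$h{\left(w \right)} = 2 w^{2}$ ($h{\left(w \right)} = \left(w^{2} + w w\right) + 0 = \left(w^{2} + w^{2}\right) + 0 = 2 w^{2} + 0 = 2 w^{2}$)
$m = 8$ ($m = 2 \left(-2\right)^{2} = 2 \cdot 4 = 8$)
$- m = \left(-1\right) 8 = -8$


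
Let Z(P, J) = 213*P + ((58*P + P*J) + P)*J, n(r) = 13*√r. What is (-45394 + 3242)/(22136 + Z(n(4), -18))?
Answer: -21076/4243 ≈ -4.9672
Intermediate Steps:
Z(P, J) = 213*P + J*(59*P + J*P) (Z(P, J) = 213*P + ((58*P + J*P) + P)*J = 213*P + (59*P + J*P)*J = 213*P + J*(59*P + J*P))
(-45394 + 3242)/(22136 + Z(n(4), -18)) = (-45394 + 3242)/(22136 + (13*√4)*(213 + (-18)² + 59*(-18))) = -42152/(22136 + (13*2)*(213 + 324 - 1062)) = -42152/(22136 + 26*(-525)) = -42152/(22136 - 13650) = -42152/8486 = -42152*1/8486 = -21076/4243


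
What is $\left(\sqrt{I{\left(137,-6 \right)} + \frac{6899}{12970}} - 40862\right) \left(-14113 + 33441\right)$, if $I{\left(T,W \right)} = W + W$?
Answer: $-789780736 + \frac{9664 i \sqrt{1929170770}}{6485} \approx -7.8978 \cdot 10^{8} + 65453.0 i$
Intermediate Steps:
$I{\left(T,W \right)} = 2 W$
$\left(\sqrt{I{\left(137,-6 \right)} + \frac{6899}{12970}} - 40862\right) \left(-14113 + 33441\right) = \left(\sqrt{2 \left(-6\right) + \frac{6899}{12970}} - 40862\right) \left(-14113 + 33441\right) = \left(\sqrt{-12 + 6899 \cdot \frac{1}{12970}} - 40862\right) 19328 = \left(\sqrt{-12 + \frac{6899}{12970}} - 40862\right) 19328 = \left(\sqrt{- \frac{148741}{12970}} - 40862\right) 19328 = \left(\frac{i \sqrt{1929170770}}{12970} - 40862\right) 19328 = \left(-40862 + \frac{i \sqrt{1929170770}}{12970}\right) 19328 = -789780736 + \frac{9664 i \sqrt{1929170770}}{6485}$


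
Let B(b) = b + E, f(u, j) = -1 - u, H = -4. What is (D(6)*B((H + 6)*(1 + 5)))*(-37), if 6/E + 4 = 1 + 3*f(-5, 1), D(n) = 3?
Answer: -1406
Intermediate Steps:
E = ⅔ (E = 6/(-4 + (1 + 3*(-1 - 1*(-5)))) = 6/(-4 + (1 + 3*(-1 + 5))) = 6/(-4 + (1 + 3*4)) = 6/(-4 + (1 + 12)) = 6/(-4 + 13) = 6/9 = 6*(⅑) = ⅔ ≈ 0.66667)
B(b) = ⅔ + b (B(b) = b + ⅔ = ⅔ + b)
(D(6)*B((H + 6)*(1 + 5)))*(-37) = (3*(⅔ + (-4 + 6)*(1 + 5)))*(-37) = (3*(⅔ + 2*6))*(-37) = (3*(⅔ + 12))*(-37) = (3*(38/3))*(-37) = 38*(-37) = -1406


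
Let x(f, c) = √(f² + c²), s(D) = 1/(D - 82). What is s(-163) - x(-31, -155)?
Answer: -1/245 - 31*√26 ≈ -158.07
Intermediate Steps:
s(D) = 1/(-82 + D)
x(f, c) = √(c² + f²)
s(-163) - x(-31, -155) = 1/(-82 - 163) - √((-155)² + (-31)²) = 1/(-245) - √(24025 + 961) = -1/245 - √24986 = -1/245 - 31*√26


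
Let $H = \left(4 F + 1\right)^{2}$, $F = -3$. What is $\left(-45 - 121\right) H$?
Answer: $-20086$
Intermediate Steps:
$H = 121$ ($H = \left(4 \left(-3\right) + 1\right)^{2} = \left(-12 + 1\right)^{2} = \left(-11\right)^{2} = 121$)
$\left(-45 - 121\right) H = \left(-45 - 121\right) 121 = \left(-166\right) 121 = -20086$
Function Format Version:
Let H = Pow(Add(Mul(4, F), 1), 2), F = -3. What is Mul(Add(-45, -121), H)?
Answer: -20086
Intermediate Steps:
H = 121 (H = Pow(Add(Mul(4, -3), 1), 2) = Pow(Add(-12, 1), 2) = Pow(-11, 2) = 121)
Mul(Add(-45, -121), H) = Mul(Add(-45, -121), 121) = Mul(-166, 121) = -20086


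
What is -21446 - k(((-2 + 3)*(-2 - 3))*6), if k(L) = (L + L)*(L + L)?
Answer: -25046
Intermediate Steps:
k(L) = 4*L**2 (k(L) = (2*L)*(2*L) = 4*L**2)
-21446 - k(((-2 + 3)*(-2 - 3))*6) = -21446 - 4*(((-2 + 3)*(-2 - 3))*6)**2 = -21446 - 4*((1*(-5))*6)**2 = -21446 - 4*(-5*6)**2 = -21446 - 4*(-30)**2 = -21446 - 4*900 = -21446 - 1*3600 = -21446 - 3600 = -25046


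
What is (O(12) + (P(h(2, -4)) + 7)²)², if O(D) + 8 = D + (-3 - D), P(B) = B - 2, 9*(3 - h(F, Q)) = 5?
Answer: 12945604/6561 ≈ 1973.1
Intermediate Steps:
h(F, Q) = 22/9 (h(F, Q) = 3 - ⅑*5 = 3 - 5/9 = 22/9)
P(B) = -2 + B
O(D) = -11 (O(D) = -8 + (D + (-3 - D)) = -8 - 3 = -11)
(O(12) + (P(h(2, -4)) + 7)²)² = (-11 + ((-2 + 22/9) + 7)²)² = (-11 + (4/9 + 7)²)² = (-11 + (67/9)²)² = (-11 + 4489/81)² = (3598/81)² = 12945604/6561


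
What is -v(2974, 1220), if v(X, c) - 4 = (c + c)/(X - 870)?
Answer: -1357/263 ≈ -5.1597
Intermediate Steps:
v(X, c) = 4 + 2*c/(-870 + X) (v(X, c) = 4 + (c + c)/(X - 870) = 4 + (2*c)/(-870 + X) = 4 + 2*c/(-870 + X))
-v(2974, 1220) = -2*(-1740 + 1220 + 2*2974)/(-870 + 2974) = -2*(-1740 + 1220 + 5948)/2104 = -2*5428/2104 = -1*1357/263 = -1357/263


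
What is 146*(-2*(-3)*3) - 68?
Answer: 2560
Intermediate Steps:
146*(-2*(-3)*3) - 68 = 146*(6*3) - 68 = 146*18 - 68 = 2628 - 68 = 2560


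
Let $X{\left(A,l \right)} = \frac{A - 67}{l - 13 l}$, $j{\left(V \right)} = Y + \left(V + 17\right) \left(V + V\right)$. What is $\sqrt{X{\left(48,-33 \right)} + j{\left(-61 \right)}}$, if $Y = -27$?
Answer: $\frac{\sqrt{23265187}}{66} \approx 73.082$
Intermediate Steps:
$j{\left(V \right)} = -27 + 2 V \left(17 + V\right)$ ($j{\left(V \right)} = -27 + \left(V + 17\right) \left(V + V\right) = -27 + \left(17 + V\right) 2 V = -27 + 2 V \left(17 + V\right)$)
$X{\left(A,l \right)} = - \frac{-67 + A}{12 l}$ ($X{\left(A,l \right)} = \frac{-67 + A}{\left(-12\right) l} = \left(-67 + A\right) \left(- \frac{1}{12 l}\right) = - \frac{-67 + A}{12 l}$)
$\sqrt{X{\left(48,-33 \right)} + j{\left(-61 \right)}} = \sqrt{\frac{67 - 48}{12 \left(-33\right)} + \left(-27 + 2 \left(-61\right)^{2} + 34 \left(-61\right)\right)} = \sqrt{\frac{1}{12} \left(- \frac{1}{33}\right) \left(67 - 48\right) - -5341} = \sqrt{\frac{1}{12} \left(- \frac{1}{33}\right) 19 - -5341} = \sqrt{- \frac{19}{396} + 5341} = \sqrt{\frac{2115017}{396}} = \frac{\sqrt{23265187}}{66}$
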